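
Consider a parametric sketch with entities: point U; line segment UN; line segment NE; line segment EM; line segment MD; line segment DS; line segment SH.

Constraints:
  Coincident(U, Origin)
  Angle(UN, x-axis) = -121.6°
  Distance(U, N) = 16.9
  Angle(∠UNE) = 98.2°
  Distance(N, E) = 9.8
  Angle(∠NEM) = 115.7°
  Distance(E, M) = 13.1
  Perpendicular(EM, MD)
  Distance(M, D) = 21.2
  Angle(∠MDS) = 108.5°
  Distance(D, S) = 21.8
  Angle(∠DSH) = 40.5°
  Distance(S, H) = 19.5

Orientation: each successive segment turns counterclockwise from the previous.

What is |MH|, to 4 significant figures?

15.59

∠MDS = 108.5° gives DS at -174.0° from the x-axis; with |DS| = 21.8, S = (-19.88, 1.778). ∠DSH = 40.5° gives SH at -34.50° from the x-axis; with |SH| = 19.5, H = (-3.807, -9.267). Then |MH| = |H − M| = 15.59.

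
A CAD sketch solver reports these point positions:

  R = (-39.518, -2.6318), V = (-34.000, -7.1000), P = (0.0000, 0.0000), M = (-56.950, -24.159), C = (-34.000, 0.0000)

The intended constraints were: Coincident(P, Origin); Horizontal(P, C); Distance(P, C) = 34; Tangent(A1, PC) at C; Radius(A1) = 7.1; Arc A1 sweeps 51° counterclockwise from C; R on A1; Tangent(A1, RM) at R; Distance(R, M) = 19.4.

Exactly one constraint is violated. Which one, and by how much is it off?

Distance(R, M) = 19.4 — off by 8.30.

P = (0.00, 0.00) ✓; P.y = 0.00, C.y = 0.00 ✓; |PC| = 34.00 ✓; ∠(VC, CP) = 90.00° ✓; |VC| = 7.100 ✓; bearing(V→R) − bearing(V→C) = 51.00° ✓; |VR| = 7.100 ✓; ∠(VR, RM) = 90.00° ✓; |RM| = 27.70 ✗.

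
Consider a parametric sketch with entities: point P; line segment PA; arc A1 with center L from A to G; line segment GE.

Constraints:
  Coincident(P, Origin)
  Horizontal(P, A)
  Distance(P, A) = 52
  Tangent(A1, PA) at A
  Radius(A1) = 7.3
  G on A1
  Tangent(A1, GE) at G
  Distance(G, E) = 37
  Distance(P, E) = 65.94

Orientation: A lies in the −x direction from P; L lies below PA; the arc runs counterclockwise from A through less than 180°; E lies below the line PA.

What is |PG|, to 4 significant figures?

59.74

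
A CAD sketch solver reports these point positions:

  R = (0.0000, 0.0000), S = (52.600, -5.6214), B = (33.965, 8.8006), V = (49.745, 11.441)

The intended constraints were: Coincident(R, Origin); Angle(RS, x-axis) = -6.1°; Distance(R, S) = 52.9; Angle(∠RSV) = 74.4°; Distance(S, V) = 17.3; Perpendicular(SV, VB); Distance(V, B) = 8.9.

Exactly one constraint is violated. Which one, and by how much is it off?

Distance(V, B) = 8.9 — off by 7.10.

R = (0.00, 0.00) ✓; RS at -6.100° ✓; |RS| = 52.90 ✓; ∠RSV = 74.40° ✓; |SV| = 17.30 ✓; ∠(SV, VB) = 90.00° ✓; |VB| = 16.00 ✗.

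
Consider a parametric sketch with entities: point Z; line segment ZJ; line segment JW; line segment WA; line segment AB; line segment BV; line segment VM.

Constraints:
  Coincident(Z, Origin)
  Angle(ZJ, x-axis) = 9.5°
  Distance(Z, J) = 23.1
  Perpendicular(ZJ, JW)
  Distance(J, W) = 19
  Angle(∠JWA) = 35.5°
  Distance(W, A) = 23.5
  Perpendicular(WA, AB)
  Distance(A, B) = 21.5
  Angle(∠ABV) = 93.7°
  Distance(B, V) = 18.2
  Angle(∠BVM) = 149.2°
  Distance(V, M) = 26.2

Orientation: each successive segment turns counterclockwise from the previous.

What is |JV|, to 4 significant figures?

15.43

Z is at the origin; ZJ runs at 9.5° with length 23.1, so J = (22.78, 3.813). The perpendicularity gives JW at right angles to ZJ, so JW runs at 99.50°; with |JW| = 19.0, W = (19.65, 22.55). ∠JWA = 35.5° gives WA at -116.0° from the x-axis; with |WA| = 23.5, A = (9.346, 1.430). WA ⟂ AB, so AB runs at -26.00°; with |AB| = 21.5, B = (28.67, -7.995). ∠ABV = 93.7° gives BV at 60.30° from the x-axis; with |BV| = 18.2, V = (37.69, 7.814). Then |JV| = |V − J| = 15.43.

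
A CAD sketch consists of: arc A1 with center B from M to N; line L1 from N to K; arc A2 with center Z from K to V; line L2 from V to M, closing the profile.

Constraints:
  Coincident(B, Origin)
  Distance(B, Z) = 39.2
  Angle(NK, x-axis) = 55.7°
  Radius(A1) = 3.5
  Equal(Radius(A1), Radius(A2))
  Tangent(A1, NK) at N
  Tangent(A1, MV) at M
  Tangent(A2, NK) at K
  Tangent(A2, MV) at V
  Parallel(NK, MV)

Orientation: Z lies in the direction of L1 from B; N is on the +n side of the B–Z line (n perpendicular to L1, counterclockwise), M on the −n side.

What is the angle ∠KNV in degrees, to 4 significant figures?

10.12°

The slot axis is L1's direction at 55.7°, so u = (cos 55.7°, sin 55.7°) = (0.5635, 0.8261) and n = (−sin 55.7°, cos 55.7°) = (-0.8261, 0.5635). B is at the origin and Z lies 39.2 along u from B, so Z = 39.2·u = (22.09, 32.38). Tangency of A1 to both parallel lines with radius 3.5 puts N and M at B ± 3.5·n: N = (-2.891, 1.972), M = (2.891, -1.972). Equal radii place K and V the same way about Z: K = Z + 3.5·n = (19.20, 34.36), V = Z − 3.5·n = (24.98, 30.41). Then cos ∠KNV = NK·NV / (|NK||NV|), giving 10.12°.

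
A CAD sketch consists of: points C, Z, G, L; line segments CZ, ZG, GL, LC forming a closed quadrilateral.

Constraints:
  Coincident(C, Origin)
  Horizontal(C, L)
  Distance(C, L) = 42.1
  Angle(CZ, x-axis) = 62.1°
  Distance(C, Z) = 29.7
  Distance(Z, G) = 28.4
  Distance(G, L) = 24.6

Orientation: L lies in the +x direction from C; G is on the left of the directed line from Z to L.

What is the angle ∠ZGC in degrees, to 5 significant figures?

33.537°

Checks: |ZG| = 28.40 ✓; |GL| = 24.60 ✓.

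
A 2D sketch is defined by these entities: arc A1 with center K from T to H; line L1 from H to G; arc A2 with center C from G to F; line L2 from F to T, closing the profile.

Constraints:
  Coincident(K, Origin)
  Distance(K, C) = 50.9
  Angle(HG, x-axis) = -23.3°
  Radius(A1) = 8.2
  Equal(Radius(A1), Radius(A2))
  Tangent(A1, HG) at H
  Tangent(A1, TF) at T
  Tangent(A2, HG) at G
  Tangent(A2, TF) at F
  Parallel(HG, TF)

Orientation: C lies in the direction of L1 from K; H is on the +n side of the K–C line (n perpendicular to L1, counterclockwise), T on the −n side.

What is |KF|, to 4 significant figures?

51.56

Tangency of A1 to both parallel lines with radius 8.2 puts H and T at K ± 8.2·n: H = (3.243, 7.531), T = (-3.243, -7.531). Equal radii place G and F the same way about C: G = C + 8.2·n = (49.99, -12.60), F = C − 8.2·n = (43.51, -27.66). Then |KF| = |F − K| = 51.56.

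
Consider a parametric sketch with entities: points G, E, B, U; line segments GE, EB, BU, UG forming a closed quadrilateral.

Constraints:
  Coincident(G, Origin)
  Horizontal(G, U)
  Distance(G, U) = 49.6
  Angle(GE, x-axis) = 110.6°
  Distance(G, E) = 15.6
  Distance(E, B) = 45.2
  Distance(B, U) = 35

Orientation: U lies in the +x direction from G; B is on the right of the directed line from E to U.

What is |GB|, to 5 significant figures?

30.584

G is at the origin; G and U share the same y with |GU| = 49.6 and U in +x, so U = (49.6, 0). GE runs at 110.6° with |GE| = 15.6, so E = (-5.4887, 14.603). B is determined by |EB| = 45.2 and |BU| = 35.0 together: it lies at the intersection of circle(E, 45.2) and circle(U, 35.0). With |EU| = 56.991, the foot of the radical line on EU is 35.673 from E and the perpendicular offset is √(45.2² − 35.673²) = 27.758. Taking the right-of-EU solution: B = (21.881, -21.369).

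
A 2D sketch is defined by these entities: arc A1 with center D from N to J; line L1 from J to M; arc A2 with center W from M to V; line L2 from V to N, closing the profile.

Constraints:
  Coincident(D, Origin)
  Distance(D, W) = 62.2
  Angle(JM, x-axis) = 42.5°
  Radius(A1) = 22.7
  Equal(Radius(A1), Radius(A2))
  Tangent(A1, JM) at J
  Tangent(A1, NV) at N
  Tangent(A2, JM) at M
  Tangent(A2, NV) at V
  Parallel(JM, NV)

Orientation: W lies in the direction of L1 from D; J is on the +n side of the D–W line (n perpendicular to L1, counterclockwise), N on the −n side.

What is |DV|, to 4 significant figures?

66.21

The slot axis is L1's direction at 42.5°, so u = (cos 42.5°, sin 42.5°) = (0.7373, 0.6756) and n = (−sin 42.5°, cos 42.5°) = (-0.6756, 0.7373). D is at the origin and W lies 62.2 along u from D, so W = 62.2·u = (45.86, 42.02). Tangency of A1 to both parallel lines with radius 22.7 puts J and N at D ± 22.7·n: J = (-15.34, 16.74), N = (15.34, -16.74). Equal radii place M and V the same way about W: M = W + 22.7·n = (30.52, 58.76), V = W − 22.7·n = (61.19, 25.29). Then |DV| = |V − D| = 66.21.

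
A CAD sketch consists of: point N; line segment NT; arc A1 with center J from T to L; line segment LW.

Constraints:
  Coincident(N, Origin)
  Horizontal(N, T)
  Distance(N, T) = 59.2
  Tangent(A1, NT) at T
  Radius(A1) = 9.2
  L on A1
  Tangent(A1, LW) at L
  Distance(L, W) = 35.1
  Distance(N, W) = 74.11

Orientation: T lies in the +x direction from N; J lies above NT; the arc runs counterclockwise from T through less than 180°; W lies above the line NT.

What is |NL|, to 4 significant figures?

69.05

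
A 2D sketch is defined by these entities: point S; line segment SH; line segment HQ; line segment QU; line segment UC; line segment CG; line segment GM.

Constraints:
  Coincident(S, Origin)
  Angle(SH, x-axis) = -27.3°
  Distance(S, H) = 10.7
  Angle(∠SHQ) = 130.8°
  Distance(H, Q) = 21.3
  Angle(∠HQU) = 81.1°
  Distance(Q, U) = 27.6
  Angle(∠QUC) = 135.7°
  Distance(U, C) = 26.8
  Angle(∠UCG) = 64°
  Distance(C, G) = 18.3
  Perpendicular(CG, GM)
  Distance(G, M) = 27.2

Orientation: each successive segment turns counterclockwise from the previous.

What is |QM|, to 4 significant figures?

20.40

S is at the origin; SH runs at -27.3° with length 10.7, so H = (9.508, -4.908). ∠SHQ = 130.8° gives HQ at 21.90° from the x-axis; with |HQ| = 21.3, Q = (29.27, 3.037). ∠HQU = 81.1° gives QU at 120.8° from the x-axis; with |QU| = 27.6, U = (15.14, 26.74). ∠QUC = 135.7° gives UC at 165.1° from the x-axis; with |UC| = 26.8, C = (-10.76, 33.64). ∠UCG = 64.0° gives CG at -78.90° from the x-axis; with |CG| = 18.3, G = (-7.237, 15.68). The perpendicularity gives GM at right angles to CG, so GM runs at 11.10°; with |GM| = 27.2, M = (19.45, 20.91). Then |QM| = |M − Q| = 20.40.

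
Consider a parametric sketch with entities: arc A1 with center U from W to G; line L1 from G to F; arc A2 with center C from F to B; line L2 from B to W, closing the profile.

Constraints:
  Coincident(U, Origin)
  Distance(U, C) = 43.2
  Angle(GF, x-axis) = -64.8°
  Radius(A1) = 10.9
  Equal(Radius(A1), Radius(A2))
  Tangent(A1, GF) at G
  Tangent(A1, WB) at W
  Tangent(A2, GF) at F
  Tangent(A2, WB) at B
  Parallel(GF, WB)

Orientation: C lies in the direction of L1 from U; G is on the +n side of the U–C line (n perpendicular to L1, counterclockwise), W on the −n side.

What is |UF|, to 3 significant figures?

44.6

The slot axis is L1's direction at -64.8°, so u = (cos -64.8°, sin -64.8°) = (0.426, -0.905) and n = (−sin -64.8°, cos -64.8°) = (0.905, 0.426). U is at the origin and C lies 43.2 along u from U, so C = 43.2·u = (18.4, -39.1). Tangency of A1 to both parallel lines with radius 10.9 puts G and W at U ± 10.9·n: G = (9.86, 4.64), W = (-9.86, -4.64). Equal radii place F and B the same way about C: F = C + 10.9·n = (28.3, -34.4), B = C − 10.9·n = (8.53, -43.7). Then |UF| = |F − U| = 44.6.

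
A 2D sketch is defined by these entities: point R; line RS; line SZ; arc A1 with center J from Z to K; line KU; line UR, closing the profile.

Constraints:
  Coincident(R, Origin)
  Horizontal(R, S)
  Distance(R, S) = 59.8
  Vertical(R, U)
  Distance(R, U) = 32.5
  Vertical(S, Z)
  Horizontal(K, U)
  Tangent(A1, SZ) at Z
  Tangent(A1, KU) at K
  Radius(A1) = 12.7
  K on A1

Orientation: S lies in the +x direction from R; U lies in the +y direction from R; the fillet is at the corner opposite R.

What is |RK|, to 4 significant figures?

57.22

The virtual corner opposite R is at (59.80, 32.50). Tangency of A1 to SZ means the radius JZ is perpendicular to SZ and tangency of A1 to KU means the radius JK is perpendicular to KU, with radius 12.7, so the center J sits 12.7 in from both sides at J = (47.10, 19.80). That places the tangent points at Z = (59.80, 19.80) on SZ and K = (47.10, 32.50) on KU. Then |RK| = |K − R| = 57.22.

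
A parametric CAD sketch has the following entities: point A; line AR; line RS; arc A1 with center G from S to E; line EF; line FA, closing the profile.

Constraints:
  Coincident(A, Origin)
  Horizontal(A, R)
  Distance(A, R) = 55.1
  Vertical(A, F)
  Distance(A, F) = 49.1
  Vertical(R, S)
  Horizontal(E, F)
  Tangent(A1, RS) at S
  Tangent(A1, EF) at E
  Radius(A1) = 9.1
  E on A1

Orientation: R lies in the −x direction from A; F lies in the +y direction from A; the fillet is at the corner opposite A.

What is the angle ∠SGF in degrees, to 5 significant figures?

168.81°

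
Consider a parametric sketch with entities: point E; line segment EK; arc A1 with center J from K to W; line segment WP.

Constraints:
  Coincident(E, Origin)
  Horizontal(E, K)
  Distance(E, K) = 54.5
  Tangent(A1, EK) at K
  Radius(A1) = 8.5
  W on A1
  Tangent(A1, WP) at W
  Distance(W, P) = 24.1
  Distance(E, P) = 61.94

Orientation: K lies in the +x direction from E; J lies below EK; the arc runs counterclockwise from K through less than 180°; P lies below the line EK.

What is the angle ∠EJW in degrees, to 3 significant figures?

22.3°

E is at the origin; E and K share the same y with |EK| = 54.5 and K on the +x side, so K = (54.5, 0.00). A1 meets EK tangentially, so JK is at right angles to EK, so J = K + (0, -8.5) = (54.5, -8.50). Since JW ⟂ WP (tangency), |JP| = √(8.5² + 24.1²) = 25.6 regardless of where W sits on A1. So P lies on both circle(E, 61.94) and circle(J, 25.6); the below-EK intersection is P = (51.8, -33.9). W is the foot of the tangent from P: W = (46.2, -10.5).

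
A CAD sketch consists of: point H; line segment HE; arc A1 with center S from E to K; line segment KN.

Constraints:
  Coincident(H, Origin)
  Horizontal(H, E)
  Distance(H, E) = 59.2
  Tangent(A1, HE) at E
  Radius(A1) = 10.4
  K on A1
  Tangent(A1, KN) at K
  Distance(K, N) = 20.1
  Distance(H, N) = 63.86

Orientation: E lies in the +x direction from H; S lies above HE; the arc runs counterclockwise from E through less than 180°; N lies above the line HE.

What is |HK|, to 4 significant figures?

69.44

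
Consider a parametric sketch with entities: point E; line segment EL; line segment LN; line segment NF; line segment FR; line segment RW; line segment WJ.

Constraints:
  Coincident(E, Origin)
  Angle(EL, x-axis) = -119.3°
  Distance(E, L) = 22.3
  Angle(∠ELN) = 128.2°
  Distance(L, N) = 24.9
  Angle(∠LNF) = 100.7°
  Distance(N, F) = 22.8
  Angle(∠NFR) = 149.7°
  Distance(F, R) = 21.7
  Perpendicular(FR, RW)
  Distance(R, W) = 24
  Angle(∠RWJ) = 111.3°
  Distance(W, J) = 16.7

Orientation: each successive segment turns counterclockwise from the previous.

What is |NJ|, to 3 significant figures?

31.8

FR is perpendicular to RW, so RW runs at 132°; with |RW| = 24.0, W = (20.9, -5.43). ∠RWJ = 111.3° gives WJ at -159° from the x-axis; with |WJ| = 16.7, J = (5.33, -11.4). Then |NJ| = |J − N| = 31.8.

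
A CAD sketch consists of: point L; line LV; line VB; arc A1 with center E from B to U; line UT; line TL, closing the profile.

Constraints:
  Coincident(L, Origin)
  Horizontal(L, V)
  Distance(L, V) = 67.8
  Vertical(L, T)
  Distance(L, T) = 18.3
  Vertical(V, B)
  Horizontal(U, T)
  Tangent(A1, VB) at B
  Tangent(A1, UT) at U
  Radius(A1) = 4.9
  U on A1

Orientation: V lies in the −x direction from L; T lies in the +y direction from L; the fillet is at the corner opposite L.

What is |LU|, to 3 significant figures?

65.5

L is at the origin; LV is horizontal with |LV| = 67.8 and V on the −x side, so V = (-67.8, 0.00). L and T share the same x with |LT| = 18.3 and T on the +y side, so T = (0.00, 18.3). The virtual corner opposite L is at (-67.8, 18.3). Tangency of A1 to VB means the radius EB is perpendicular to VB and since A1 is tangent to UT there, EU ⟂ UT, with radius 4.9, so the center E sits 4.9 in from both sides at E = (-62.9, 13.4). That places the tangent points at B = (-67.8, 13.4) on VB and U = (-62.9, 18.3) on UT. Then |LU| = |U − L| = 65.5.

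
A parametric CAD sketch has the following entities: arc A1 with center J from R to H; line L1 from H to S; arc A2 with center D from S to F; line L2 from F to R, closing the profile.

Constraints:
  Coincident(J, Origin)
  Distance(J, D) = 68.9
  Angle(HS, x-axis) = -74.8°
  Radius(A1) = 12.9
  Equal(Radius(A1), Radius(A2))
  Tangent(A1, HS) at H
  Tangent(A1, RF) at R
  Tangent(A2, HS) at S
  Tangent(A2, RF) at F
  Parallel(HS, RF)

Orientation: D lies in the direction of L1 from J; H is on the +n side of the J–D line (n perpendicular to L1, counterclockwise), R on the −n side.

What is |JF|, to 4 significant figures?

70.10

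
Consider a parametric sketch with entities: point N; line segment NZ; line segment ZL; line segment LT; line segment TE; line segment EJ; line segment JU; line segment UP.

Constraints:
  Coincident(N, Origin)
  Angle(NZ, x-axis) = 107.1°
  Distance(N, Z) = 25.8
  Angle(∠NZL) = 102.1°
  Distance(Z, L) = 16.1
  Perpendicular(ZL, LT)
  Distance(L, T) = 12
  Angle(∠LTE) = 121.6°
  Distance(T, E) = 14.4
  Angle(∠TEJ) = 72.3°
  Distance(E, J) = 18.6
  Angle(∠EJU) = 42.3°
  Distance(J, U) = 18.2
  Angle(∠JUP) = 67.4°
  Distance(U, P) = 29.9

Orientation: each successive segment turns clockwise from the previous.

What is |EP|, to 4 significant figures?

16.65

∠EJU = 42.3° gives JU at -4.600° from the x-axis; with |JU| = 18.2, U = (10.73, 21.59). ∠JUP = 67.4° gives UP at -117.2° from the x-axis; with |UP| = 29.9, P = (-2.938, -5.003). Then |EP| = |P − E| = 16.65.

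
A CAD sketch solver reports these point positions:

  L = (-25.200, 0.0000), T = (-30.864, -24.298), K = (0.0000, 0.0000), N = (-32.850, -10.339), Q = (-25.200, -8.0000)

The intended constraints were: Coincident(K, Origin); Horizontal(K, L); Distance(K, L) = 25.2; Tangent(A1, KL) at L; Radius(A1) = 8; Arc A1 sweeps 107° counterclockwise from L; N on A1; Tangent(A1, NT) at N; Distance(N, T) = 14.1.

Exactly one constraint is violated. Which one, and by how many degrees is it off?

Tangent(A1, NT) at N — off by 8.90°.

K = (0.00, 0.00) ✓; K.y = 0.00, L.y = 0.00 ✓; |KL| = 25.20 ✓; ∠(QL, LK) = 90.00° ✓; |QL| = 8.000 ✓; bearing(Q→N) − bearing(Q→L) = 107.0° ✓; |QN| = 8.000 ✓; ∠(QN, NT) = 98.90° ✗; |NT| = 14.10 ✓.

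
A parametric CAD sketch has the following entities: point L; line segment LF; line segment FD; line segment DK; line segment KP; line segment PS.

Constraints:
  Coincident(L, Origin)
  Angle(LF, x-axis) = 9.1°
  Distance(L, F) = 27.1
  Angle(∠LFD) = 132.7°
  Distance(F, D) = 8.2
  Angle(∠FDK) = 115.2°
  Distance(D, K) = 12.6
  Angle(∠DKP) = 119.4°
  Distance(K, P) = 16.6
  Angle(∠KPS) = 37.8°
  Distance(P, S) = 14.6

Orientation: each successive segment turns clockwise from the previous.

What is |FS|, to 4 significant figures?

10.87

L is at the origin; LF runs at 9.1° with length 27.1, so F = (26.76, 4.286). ∠LFD = 132.7° gives FD at -38.20° from the x-axis; with |FD| = 8.2, D = (33.20, -0.7849). ∠FDK = 115.2° gives DK at -103.0° from the x-axis; with |DK| = 12.6, K = (30.37, -13.06). ∠DKP = 119.4° gives KP at -163.6° from the x-axis; with |KP| = 16.6, P = (14.44, -17.75). ∠KPS = 37.8° gives PS at 54.20° from the x-axis; with |PS| = 14.6, S = (22.98, -5.907). Then |FS| = |S − F| = 10.87.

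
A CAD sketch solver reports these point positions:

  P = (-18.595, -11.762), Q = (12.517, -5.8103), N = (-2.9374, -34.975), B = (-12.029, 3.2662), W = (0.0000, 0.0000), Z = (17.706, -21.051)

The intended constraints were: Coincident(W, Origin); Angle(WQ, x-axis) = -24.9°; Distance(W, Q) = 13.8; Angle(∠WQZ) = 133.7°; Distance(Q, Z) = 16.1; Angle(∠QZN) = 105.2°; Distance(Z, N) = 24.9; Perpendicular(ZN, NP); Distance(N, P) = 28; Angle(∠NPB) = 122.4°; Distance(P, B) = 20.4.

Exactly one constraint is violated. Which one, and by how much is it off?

Distance(P, B) = 20.4 — off by 4.00.

W = (0.00, 0.00) ✓; WQ at -24.90° ✓; |WQ| = 13.80 ✓; ∠WQZ = 133.7° ✓; |QZ| = 16.10 ✓; ∠QZN = 105.2° ✓; |ZN| = 24.90 ✓; ∠(ZN, NP) = 90.00° ✓; |NP| = 28.00 ✓; ∠NPB = 122.4° ✓; |PB| = 16.40 ✗.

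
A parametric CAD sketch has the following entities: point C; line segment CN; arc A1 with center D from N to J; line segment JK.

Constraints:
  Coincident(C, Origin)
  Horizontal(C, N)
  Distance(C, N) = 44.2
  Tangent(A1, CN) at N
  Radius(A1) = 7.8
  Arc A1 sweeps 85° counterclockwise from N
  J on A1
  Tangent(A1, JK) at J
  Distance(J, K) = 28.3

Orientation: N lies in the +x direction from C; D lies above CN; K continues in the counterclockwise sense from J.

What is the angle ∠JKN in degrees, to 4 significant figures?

11.17°

On A1, N sits at bearing -90° from D; an 85° counterclockwise sweep puts J at bearing -5°, so J = D + 7.8·(cos -5°, sin -5°) = (51.97, 7.120). Since A1 is tangent to JK there, DJ ⟂ JK, so JK runs along (−sin -5°, cos -5°); with |JK| = 28.3, K = (54.44, 35.31). Then cos ∠JKN = KJ·KN / (|KJ||KN|), giving 11.17°.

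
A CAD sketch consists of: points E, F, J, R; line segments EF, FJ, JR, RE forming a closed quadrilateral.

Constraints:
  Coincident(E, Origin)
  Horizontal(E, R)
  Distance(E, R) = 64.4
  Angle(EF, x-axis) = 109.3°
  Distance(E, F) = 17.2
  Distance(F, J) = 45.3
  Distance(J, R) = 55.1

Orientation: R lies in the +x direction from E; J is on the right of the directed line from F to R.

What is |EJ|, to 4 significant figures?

28.35

Checks: |FJ| = 45.30 ✓; |JR| = 55.10 ✓.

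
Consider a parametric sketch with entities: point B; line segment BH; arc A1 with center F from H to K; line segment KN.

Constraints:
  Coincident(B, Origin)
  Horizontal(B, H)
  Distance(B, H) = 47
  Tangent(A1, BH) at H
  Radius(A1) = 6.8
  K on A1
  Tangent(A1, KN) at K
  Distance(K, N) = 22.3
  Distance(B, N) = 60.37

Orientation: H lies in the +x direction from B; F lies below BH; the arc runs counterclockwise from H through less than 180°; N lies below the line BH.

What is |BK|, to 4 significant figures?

42.46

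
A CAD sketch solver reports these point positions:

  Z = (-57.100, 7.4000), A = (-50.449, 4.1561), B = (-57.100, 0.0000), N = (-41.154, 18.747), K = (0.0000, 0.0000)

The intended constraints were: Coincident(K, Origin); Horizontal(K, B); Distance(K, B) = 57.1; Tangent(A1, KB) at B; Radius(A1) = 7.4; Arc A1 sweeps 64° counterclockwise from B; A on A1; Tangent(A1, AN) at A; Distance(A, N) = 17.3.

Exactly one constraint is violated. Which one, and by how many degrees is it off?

Tangent(A1, AN) at A — off by 6.50°.

K = (0.00, 0.00) ✓; K.y = 0.00, B.y = 0.00 ✓; |KB| = 57.10 ✓; ∠(ZB, BK) = 90.00° ✓; |ZB| = 7.400 ✓; bearing(Z→A) − bearing(Z→B) = 64.00° ✓; |ZA| = 7.400 ✓; ∠(ZA, AN) = 96.50° ✗; |AN| = 17.30 ✓.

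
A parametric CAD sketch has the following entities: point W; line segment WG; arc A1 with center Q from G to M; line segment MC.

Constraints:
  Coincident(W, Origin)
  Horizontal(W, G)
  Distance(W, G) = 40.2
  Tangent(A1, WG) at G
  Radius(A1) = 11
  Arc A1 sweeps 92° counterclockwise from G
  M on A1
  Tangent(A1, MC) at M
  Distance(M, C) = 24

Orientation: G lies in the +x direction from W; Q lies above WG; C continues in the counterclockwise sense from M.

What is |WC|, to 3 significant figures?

61.5

W is at the origin; W and G share the same y with |WG| = 40.2 and G on the +x side, so G = (40.2, 0.00). Since A1 is tangent to WG there, QG ⟂ WG, so Q = G + (0, 11) = (40.2, 11.0). On A1, G sits at bearing -90° from Q; a 92° counterclockwise sweep puts M at bearing 2°, so M = Q + 11.0·(cos 2°, sin 2°) = (51.2, 11.4). Since A1 is tangent to MC there, QM ⟂ MC, so MC runs along (−sin 2°, cos 2°); with |MC| = 24.0, C = (50.4, 35.4). Then |WC| = |C − W| = 61.5.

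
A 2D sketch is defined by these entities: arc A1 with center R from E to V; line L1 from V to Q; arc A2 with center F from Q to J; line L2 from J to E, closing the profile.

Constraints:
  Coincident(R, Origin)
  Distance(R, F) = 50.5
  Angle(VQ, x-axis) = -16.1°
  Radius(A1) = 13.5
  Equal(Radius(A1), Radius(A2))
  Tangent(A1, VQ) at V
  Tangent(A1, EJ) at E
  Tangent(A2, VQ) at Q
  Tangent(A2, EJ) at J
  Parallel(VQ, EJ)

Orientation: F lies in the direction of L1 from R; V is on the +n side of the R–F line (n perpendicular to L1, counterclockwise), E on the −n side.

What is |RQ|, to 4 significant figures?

52.27

The slot axis is L1's direction at -16.1°, so u = (cos -16.1°, sin -16.1°) = (0.9608, -0.2773) and n = (−sin -16.1°, cos -16.1°) = (0.2773, 0.9608). R is at the origin and F lies 50.5 along u from R, so F = 50.5·u = (48.52, -14.00). Tangency of A1 to both parallel lines with radius 13.5 puts V and E at R ± 13.5·n: V = (3.744, 12.97), E = (-3.744, -12.97). Equal radii place Q and J the same way about F: Q = F + 13.5·n = (52.26, -1.034), J = F − 13.5·n = (44.78, -26.97). Then |RQ| = |Q − R| = 52.27.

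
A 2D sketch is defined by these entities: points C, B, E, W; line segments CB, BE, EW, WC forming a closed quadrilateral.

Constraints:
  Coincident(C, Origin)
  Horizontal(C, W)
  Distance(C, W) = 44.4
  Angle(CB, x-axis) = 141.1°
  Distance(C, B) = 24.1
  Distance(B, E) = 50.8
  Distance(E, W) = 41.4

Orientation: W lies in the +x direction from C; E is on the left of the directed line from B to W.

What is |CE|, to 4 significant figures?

46.12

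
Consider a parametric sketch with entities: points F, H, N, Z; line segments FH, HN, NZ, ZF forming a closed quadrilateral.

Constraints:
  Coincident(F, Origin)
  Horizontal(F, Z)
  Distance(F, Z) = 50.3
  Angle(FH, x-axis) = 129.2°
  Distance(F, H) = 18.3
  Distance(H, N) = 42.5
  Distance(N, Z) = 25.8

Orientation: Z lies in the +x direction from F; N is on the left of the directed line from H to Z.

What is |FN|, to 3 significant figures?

35.2

Checks: |HN| = 42.50 ✓; |NZ| = 25.80 ✓.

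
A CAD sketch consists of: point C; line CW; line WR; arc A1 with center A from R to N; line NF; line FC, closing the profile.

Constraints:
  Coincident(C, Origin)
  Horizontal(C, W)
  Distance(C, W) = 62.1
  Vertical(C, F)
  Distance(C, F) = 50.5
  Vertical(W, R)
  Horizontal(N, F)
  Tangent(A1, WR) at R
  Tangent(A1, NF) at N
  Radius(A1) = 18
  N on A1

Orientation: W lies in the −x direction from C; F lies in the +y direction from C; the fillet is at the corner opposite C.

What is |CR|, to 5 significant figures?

70.090

C is at the origin; C and W share the same y with |CW| = 62.1 and W on the −x side, so W = (-62.100, 0.0000). CF is vertical with |CF| = 50.5 and F on the +y side, so F = (0.0000, 50.500). The virtual corner opposite C is at (-62.100, 50.500). Tangency of A1 to WR means the radius AR is perpendicular to WR and A1 meets NF tangentially, so AN is at right angles to NF, with radius 18.0, so the center A sits 18.0 in from both sides at A = (-44.100, 32.500). That places the tangent points at R = (-62.100, 32.500) on WR and N = (-44.100, 50.500) on NF. Then |CR| = |R − C| = 70.090.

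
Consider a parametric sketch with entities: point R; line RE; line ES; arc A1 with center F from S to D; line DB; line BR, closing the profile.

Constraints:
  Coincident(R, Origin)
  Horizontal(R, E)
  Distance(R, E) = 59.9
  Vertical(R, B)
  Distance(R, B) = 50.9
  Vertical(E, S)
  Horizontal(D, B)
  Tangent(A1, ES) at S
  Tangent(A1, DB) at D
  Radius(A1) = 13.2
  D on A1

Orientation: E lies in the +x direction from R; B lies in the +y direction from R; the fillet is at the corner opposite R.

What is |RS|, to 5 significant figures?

70.776

R is at the origin; RE is horizontal with |RE| = 59.9 and E on the +x side, so E = (59.900, 0.0000). RB is vertical with |RB| = 50.9 and B on the +y side, so B = (0.0000, 50.900). The virtual corner opposite R is at (59.900, 50.900). Tangency of A1 to ES means the radius FS is perpendicular to ES and tangency of A1 to DB means the radius FD is perpendicular to DB, with radius 13.2, so the center F sits 13.2 in from both sides at F = (46.700, 37.700). That places the tangent points at S = (59.900, 37.700) on ES and D = (46.700, 50.900) on DB. Then |RS| = |S − R| = 70.776.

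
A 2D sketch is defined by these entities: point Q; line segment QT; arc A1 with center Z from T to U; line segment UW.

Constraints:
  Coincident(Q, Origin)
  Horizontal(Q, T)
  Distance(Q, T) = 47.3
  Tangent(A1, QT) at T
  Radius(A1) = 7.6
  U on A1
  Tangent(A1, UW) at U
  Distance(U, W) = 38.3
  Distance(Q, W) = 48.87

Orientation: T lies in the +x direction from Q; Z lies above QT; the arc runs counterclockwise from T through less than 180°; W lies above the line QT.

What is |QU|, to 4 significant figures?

54.39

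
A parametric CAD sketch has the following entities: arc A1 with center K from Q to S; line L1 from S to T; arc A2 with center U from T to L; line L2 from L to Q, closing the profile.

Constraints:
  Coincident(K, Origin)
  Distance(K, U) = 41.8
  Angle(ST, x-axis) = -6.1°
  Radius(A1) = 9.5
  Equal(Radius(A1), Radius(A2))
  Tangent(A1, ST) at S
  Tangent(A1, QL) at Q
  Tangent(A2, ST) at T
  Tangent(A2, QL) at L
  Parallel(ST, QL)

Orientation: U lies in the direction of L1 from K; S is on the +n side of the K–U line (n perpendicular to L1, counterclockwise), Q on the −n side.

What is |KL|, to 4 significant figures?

42.87

Tangency of A1 to both parallel lines with radius 9.5 puts S and Q at K ± 9.5·n: S = (1.010, 9.446), Q = (-1.010, -9.446). Equal radii place T and L the same way about U: T = U + 9.5·n = (42.57, 5.004), L = U − 9.5·n = (40.55, -13.89). Then |KL| = |L − K| = 42.87.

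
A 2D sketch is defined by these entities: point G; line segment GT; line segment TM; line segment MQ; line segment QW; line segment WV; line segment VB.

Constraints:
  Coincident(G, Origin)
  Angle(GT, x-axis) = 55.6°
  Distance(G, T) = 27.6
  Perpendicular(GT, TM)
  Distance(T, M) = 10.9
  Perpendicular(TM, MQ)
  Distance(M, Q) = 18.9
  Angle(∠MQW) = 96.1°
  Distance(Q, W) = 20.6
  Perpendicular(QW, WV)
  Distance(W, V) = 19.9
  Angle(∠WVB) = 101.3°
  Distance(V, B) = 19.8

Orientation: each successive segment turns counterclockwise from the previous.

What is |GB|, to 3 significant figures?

33.0

G is at the origin; GT runs at 55.6° with length 27.6, so T = (15.6, 22.8). The perpendicularity gives TM at right angles to GT, so TM runs at 146°; with |TM| = 10.9, M = (6.60, 28.9). The perpendicularity gives MQ at right angles to TM, so MQ runs at -124°; with |MQ| = 18.9, Q = (-4.08, 13.3). ∠MQW = 96.1° gives QW at -40.5° from the x-axis; with |QW| = 20.6, W = (11.6, -0.0420). The perpendicularity gives WV at right angles to QW, so WV runs at 49.5°; with |WV| = 19.9, V = (24.5, 15.1). ∠WVB = 101.3° gives VB at 128° from the x-axis; with |VB| = 19.8, B = (12.3, 30.7). Then |GB| = |B − G| = 33.0.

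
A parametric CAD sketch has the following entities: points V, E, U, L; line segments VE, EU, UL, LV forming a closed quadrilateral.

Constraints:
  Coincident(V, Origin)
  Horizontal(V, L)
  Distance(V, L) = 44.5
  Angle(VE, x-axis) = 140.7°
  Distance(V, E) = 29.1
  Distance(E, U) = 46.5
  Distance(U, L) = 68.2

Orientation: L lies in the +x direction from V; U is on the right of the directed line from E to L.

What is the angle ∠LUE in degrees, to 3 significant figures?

71.8°

Checks: |EU| = 46.50 ✓; |UL| = 68.20 ✓.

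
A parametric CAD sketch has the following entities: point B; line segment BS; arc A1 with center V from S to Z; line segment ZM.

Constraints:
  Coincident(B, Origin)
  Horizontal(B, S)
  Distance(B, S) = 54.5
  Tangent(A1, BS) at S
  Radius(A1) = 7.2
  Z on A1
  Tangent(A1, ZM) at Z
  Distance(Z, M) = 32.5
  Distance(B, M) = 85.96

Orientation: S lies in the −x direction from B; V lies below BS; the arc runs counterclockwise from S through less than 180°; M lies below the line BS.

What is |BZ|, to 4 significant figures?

59.82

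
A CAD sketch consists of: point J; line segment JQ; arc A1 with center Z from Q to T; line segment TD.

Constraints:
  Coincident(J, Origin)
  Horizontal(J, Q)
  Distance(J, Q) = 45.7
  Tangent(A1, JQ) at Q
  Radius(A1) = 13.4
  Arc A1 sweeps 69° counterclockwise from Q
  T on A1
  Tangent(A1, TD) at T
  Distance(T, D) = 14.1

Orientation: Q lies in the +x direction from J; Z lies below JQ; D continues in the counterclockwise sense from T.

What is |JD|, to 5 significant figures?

35.570

J is at the origin; JQ is horizontal with |JQ| = 45.7 and Q on the +x side, so Q = (45.700, 0.0000). Since A1 is tangent to JQ there, ZQ ⟂ JQ, so Z = Q + (0, -13.4) = (45.700, -13.400). On A1, Q sits at bearing 90° from Z; a 69° counterclockwise sweep puts T at bearing 159°, so T = Z + 13.4·(cos 159°, sin 159°) = (33.190, -8.5979). A1 meets TD tangentially, so ZT is at right angles to TD, so TD runs along (−sin 159°, cos 159°); with |TD| = 14.1, D = (28.137, -21.761). Then |JD| = |D − J| = 35.570.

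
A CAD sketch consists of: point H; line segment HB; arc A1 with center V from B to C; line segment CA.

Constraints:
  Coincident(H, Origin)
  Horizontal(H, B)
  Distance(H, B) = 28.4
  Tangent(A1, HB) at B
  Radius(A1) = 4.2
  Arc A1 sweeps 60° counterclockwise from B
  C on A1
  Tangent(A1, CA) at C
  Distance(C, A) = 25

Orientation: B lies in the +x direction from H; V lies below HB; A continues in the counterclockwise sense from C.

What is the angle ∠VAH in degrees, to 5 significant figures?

66.844°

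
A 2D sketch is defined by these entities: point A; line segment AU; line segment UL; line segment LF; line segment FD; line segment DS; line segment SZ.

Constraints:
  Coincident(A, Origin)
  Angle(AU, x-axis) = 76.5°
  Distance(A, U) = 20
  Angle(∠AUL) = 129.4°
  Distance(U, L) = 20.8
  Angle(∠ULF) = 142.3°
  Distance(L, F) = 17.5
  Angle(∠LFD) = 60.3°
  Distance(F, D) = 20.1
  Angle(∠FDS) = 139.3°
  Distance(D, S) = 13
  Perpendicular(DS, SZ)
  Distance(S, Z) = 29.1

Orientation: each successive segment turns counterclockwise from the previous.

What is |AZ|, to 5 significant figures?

38.392

∠FDS = 139.3° gives DS at -34.800° from the x-axis; with |DS| = 13.0, S = (-9.0580, 13.746). The perpendicularity gives SZ at right angles to DS, so SZ runs at 55.200°; with |SZ| = 29.1, Z = (7.5497, 37.642). Then |AZ| = |Z − A| = 38.392.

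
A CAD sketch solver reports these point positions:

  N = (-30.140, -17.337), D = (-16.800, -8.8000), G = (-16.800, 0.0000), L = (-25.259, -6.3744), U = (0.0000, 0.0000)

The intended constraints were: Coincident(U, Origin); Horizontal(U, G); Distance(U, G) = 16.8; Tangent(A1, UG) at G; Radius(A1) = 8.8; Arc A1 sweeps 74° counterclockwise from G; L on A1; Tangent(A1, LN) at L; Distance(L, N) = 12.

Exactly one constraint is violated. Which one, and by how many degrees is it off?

Tangent(A1, LN) at L — off by 8.00°.

U = (0.00, 0.00) ✓; U.y = 0.00, G.y = 0.00 ✓; |UG| = 16.80 ✓; ∠(DG, GU) = 90.00° ✓; |DG| = 8.800 ✓; bearing(D→L) − bearing(D→G) = 74.00° ✓; |DL| = 8.800 ✓; ∠(DL, LN) = 98.00° ✗; |LN| = 12.00 ✓.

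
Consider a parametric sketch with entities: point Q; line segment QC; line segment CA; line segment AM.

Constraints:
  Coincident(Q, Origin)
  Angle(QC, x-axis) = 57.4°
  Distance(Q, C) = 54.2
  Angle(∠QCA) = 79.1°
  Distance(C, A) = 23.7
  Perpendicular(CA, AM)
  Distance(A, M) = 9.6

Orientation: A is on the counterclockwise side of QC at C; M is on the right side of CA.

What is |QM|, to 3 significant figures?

64.2

∠QCA = 79.1°, so CA runs at 57.4° + (180° − 79.1°) = 158° from the x-axis; with |CA| = 23.7, A = C + 23.7·(cos 158°, sin 158°) = (7.18, 54.4). The perpendicularity gives AM at right angles to CA; with |AM| = 9.6 on the right of CA, M = A + 9.6·(0.370, 0.929) = (10.7, 63.3). Then |QM| = |M − Q| = 64.2.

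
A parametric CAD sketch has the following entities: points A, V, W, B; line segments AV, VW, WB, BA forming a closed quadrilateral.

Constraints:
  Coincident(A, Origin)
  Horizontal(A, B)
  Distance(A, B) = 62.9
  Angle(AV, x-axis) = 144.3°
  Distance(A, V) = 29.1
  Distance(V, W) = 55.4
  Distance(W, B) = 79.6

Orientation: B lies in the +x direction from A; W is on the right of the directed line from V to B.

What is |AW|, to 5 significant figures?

37.046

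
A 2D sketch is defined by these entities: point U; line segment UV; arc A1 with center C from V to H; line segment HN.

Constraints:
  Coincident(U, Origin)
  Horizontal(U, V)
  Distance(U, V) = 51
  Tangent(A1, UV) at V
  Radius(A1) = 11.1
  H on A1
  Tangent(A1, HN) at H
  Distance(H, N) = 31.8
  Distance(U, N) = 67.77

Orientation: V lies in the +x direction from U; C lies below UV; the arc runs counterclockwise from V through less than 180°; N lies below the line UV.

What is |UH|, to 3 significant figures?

43.1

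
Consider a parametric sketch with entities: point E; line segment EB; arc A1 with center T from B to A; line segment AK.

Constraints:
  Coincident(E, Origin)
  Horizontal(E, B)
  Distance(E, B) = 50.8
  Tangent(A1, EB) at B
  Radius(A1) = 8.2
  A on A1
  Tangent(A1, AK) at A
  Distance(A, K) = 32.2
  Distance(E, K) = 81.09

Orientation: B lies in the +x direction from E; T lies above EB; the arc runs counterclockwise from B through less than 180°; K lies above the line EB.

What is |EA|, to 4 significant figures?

57.87

Checks: ∠(TB, BE) = 90.00° ✓; |TB| = 8.200 ✓; |TA| = 8.200 ✓; ∠(TA, AK) = 90.00° ✓; |AK| = 32.20 ✓; |EK| = 81.09 ✓.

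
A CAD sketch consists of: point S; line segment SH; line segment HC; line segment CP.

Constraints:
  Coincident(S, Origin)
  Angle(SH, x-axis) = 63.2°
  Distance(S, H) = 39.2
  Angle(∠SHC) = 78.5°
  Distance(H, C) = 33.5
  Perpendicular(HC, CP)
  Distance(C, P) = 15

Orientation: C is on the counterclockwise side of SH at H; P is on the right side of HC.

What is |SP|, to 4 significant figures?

59.27

S is at the origin; SH runs at 63.2° with length 39.2, so H = 39.2·(cos 63.2°, sin 63.2°) = (17.67, 34.99). ∠SHC = 78.5°, so HC runs at 63.2° + (180° − 78.5°) = 164.7° from the x-axis; with |HC| = 33.5, C = H + 33.5·(cos 164.7°, sin 164.7°) = (-14.64, 43.83). The perpendicularity gives CP at right angles to HC; with |CP| = 15.0 on the right of HC, P = C + 15.0·(0.2639, 0.9646) = (-10.68, 58.30). Then |SP| = |P − S| = 59.27.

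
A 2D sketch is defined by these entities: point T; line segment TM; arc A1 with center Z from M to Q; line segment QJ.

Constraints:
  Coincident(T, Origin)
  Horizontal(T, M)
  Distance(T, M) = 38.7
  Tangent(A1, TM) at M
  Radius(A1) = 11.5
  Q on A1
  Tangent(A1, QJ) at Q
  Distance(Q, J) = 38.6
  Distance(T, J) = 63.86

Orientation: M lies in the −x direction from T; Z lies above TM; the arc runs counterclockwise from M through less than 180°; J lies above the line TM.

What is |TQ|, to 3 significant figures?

31.1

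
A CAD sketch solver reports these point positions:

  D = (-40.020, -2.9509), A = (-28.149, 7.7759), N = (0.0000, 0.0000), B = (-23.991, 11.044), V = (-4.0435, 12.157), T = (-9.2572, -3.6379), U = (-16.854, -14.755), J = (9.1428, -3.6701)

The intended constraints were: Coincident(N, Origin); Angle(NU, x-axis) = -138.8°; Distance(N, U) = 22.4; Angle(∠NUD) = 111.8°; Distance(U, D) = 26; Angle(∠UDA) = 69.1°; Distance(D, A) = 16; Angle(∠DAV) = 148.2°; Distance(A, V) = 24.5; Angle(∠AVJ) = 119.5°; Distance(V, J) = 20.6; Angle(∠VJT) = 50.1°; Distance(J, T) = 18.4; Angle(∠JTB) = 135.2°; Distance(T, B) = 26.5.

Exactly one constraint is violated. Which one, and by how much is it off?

Distance(T, B) = 26.5 — off by 5.70.

N = (0.00, 0.00) ✓; NU at -138.8° ✓; |NU| = 22.40 ✓; ∠NUD = 111.8° ✓; |UD| = 26.00 ✓; ∠UDA = 69.10° ✓; |DA| = 16.00 ✓; ∠DAV = 148.2° ✓; |AV| = 24.50 ✓; ∠AVJ = 119.5° ✓; |VJ| = 20.60 ✓; ∠VJT = 50.10° ✓; |JT| = 18.40 ✓; ∠JTB = 135.2° ✓; |TB| = 20.80 ✗.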